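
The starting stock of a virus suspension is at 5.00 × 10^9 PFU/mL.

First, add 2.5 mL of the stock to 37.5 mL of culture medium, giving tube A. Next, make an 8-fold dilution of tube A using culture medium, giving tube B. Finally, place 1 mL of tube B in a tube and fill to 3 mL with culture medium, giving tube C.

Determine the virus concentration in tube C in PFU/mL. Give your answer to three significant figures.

1.30 × 10^7 PFU/mL

Step 1: 2.5 mL + 37.5 mL = 40 mL total → factor 40/2.5 = 16
Step 2: 8-fold → factor 8
Step 3: 1 mL brought to 3 mL → factor 3/1 = 3
Overall dilution factor = 16 × 8 × 3 = 384
Final = 5.00 × 10^9 PFU/mL / 384 = 1.30 × 10^7 PFU/mL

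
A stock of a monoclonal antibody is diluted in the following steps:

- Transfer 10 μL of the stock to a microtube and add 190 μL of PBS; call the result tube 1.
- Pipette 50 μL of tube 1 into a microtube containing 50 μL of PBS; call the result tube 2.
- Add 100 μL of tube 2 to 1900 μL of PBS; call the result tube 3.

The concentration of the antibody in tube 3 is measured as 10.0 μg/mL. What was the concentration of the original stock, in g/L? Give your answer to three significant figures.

8.00 g/L

Step 1: 10 μL + 190 μL = 200 μL total → factor 200/10 = 20
Step 2: 50 μL + 50 μL = 100 μL total → factor 100/50 = 2
Step 3: 100 μL + 1900 μL = 2000 μL total → factor 2000/100 = 20
Overall dilution factor = 20 × 2 × 20 = 800
Stock = 10.0 μg/mL × 800 = 8000 μg/mL = 8.00 g/L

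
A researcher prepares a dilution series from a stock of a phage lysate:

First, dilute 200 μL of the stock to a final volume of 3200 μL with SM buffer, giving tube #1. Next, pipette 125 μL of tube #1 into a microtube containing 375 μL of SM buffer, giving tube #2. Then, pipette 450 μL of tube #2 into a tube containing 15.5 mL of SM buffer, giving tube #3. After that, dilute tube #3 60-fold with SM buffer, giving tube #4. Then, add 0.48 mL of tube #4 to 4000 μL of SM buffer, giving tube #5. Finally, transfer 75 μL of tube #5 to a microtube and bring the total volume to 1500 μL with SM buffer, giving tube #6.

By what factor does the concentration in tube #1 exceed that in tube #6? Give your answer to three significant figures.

Step 1: 200 μL brought to 3200 μL → factor 3200/200 = 16
Step 2: 125 μL + 375 μL = 500 μL total → factor 500/125 = 4
Step 3: 450 μL + 15.5 mL = 15950 μL total → factor 15950/450 = 35.444
Step 4: 60-fold → factor 60
Step 5: 0.48 mL + 4000 μL = 4.48 mL total → factor 4.48/0.48 = 9.3333
Step 6: 75 μL brought to 1500 μL → factor 1500/75 = 20
Dilution factor to tube #1 = 16; to tube #6 = 2.5407 × 10^7
[tube #1]/[tube #6] = (factor to tube #6)/(factor to tube #1) = 2.5407 × 10^7/16 = 1.59 × 10^6

1.59 × 10^6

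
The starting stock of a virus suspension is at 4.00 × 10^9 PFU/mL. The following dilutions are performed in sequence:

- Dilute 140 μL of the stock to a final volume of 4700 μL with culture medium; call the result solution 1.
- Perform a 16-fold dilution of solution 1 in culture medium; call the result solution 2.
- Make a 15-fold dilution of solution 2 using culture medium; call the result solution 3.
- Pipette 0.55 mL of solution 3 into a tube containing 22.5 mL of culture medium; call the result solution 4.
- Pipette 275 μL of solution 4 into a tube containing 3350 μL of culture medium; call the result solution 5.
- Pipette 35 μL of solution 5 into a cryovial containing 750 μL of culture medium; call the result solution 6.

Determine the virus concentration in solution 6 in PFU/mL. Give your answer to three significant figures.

40.1 PFU/mL

Step 1: 140 μL brought to 4700 μL → factor 4700/140 = 33.571
Step 2: 16-fold → factor 16
Step 3: 15-fold → factor 15
Step 4: 0.55 mL + 22.5 mL = 23.05 mL total → factor 23.05/0.55 = 41.909
Step 5: 275 μL + 3350 μL = 3625 μL total → factor 3625/275 = 13.182
Step 6: 35 μL + 750 μL = 785 μL total → factor 785/35 = 22.429
Overall dilution factor = 33.571 × 16 × 15 × 41.909 × 13.182 × 22.429 = 9.9831 × 10^7
Final = 4.00 × 10^9 PFU/mL / 9.9831 × 10^7 = 40.1 PFU/mL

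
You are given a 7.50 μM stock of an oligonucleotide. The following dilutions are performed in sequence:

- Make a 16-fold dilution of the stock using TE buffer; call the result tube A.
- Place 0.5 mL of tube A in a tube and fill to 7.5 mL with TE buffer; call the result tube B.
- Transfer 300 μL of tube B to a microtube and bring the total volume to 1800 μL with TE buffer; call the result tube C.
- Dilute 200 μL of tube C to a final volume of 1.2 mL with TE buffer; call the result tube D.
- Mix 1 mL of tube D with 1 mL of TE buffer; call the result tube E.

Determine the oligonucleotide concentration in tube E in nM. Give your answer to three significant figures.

0.434 nM

Step 1: 16-fold → factor 16
Step 2: 0.5 mL brought to 7.5 mL → factor 7.5/0.5 = 15
Step 3: 300 μL brought to 1800 μL → factor 1800/300 = 6
Step 4: 200 μL brought to 1.2 mL → factor 1200/200 = 6
Step 5: 1 mL + 1 mL = 2 mL total → factor 2/1 = 2
Overall dilution factor = 16 × 15 × 6 × 6 × 2 = 17280
Final = 7.50 μM / 17280 = 0.0004340 μM = 0.434 nM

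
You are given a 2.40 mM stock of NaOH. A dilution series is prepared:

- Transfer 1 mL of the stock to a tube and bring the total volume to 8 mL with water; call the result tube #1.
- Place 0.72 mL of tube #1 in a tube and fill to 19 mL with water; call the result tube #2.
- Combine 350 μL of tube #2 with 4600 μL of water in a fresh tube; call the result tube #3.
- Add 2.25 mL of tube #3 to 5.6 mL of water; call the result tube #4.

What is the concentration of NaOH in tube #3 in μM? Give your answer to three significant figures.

Step 1: 1 mL brought to 8 mL → factor 8/1 = 8
Step 2: 0.72 mL brought to 19 mL → factor 19/0.72 = 26.389
Step 3: 350 μL + 4600 μL = 4950 μL total → factor 4950/350 = 14.143
Dilution factor through tube #3 = 8 × 26.389 × 14.143 = 2985.7
[tube #3] = 2.40 mM / 2985.7 = 0.0008038 mM = 0.804 μM

0.804 μM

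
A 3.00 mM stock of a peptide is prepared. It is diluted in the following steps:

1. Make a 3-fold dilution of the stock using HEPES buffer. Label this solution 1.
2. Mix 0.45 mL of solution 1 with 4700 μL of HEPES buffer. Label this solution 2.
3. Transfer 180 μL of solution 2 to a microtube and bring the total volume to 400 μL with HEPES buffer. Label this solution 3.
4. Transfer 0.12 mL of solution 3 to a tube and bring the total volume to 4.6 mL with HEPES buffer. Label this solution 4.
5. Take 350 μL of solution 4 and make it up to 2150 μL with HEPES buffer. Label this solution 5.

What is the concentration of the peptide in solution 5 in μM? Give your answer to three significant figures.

0.167 μM

Step 1: 3-fold → factor 3
Step 2: 0.45 mL + 4700 μL = 5.15 mL total → factor 5.15/0.45 = 11.444
Step 3: 180 μL brought to 400 μL → factor 400/180 = 2.2222
Step 4: 0.12 mL brought to 4.6 mL → factor 4.6/0.12 = 38.333
Step 5: 350 μL brought to 2150 μL → factor 2150/350 = 6.1429
Overall dilution factor = 3 × 11.444 × 2.2222 × 38.333 × 6.1429 = 17966
Final = 3.00 mM / 17966 = 0.0001670 mM = 0.167 μM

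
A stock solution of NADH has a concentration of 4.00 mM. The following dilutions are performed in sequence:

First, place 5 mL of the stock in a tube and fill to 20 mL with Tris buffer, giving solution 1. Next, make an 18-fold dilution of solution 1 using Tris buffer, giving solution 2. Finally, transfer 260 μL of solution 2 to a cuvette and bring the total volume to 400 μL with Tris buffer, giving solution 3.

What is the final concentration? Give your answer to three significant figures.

Step 1: 5 mL brought to 20 mL → factor 20/5 = 4
Step 2: 18-fold → factor 18
Step 3: 260 μL brought to 400 μL → factor 400/260 = 1.5385
Overall dilution factor = 4 × 18 × 1.5385 = 110.77
Final = 4.00 mM / 110.77 = 0.0361 mM

0.0361 mM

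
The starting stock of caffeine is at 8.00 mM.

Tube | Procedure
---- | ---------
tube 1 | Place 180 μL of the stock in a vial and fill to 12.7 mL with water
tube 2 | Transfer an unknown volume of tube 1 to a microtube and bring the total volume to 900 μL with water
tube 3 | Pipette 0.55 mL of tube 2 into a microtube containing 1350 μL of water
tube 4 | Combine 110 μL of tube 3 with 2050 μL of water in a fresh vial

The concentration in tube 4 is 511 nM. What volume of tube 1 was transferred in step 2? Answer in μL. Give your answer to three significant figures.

275 μL

Step 1: 180 μL brought to 12.7 mL → factor 12700/180 = 70.556
Step 2: v brought to 900 μL → factor = 900 μL/v
Step 3: 0.55 mL + 1350 μL = 1.9 mL total → factor 1.9/0.55 = 3.4545
Step 4: 110 μL + 2050 μL = 2160 μL total → factor 2160/110 = 19.636
Product of known-step factors = 4786.1
Overall factor = 8.00 mM / (511 nM) = 15656
Step-2 factor = 15656 / 4786.1 = 3.271
v = 900 μL / 3.271 = 275 μL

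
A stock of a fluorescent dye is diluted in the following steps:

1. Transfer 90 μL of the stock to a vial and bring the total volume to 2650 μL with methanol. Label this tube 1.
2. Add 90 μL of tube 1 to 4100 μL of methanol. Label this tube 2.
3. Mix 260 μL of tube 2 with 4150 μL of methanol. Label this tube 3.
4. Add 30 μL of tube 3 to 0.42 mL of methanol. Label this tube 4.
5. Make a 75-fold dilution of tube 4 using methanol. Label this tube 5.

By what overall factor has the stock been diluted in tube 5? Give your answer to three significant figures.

2.62 × 10^7

Step 1: 90 μL brought to 2650 μL → factor 2650/90 = 29.444
Step 2: 90 μL + 4100 μL = 4190 μL total → factor 4190/90 = 46.556
Step 3: 260 μL + 4150 μL = 4410 μL total → factor 4410/260 = 16.962
Step 4: 30 μL + 0.42 mL = 450 μL total → factor 450/30 = 15
Step 5: 75-fold → factor 75
Overall dilution factor = 29.444 × 46.556 × 16.962 × 15 × 75 = 2.6157 × 10^7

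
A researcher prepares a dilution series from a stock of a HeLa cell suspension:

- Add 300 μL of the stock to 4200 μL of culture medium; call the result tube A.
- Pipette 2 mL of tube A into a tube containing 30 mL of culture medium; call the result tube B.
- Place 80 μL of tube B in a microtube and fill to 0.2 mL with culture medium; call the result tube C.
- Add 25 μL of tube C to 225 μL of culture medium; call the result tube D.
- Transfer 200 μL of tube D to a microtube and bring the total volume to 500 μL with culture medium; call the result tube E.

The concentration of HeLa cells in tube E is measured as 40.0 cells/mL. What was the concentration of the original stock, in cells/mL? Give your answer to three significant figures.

Step 1: 300 μL + 4200 μL = 4500 μL total → factor 4500/300 = 15
Step 2: 2 mL + 30 mL = 32 mL total → factor 32/2 = 16
Step 3: 80 μL brought to 0.2 mL → factor 200/80 = 2.5
Step 4: 25 μL + 225 μL = 250 μL total → factor 250/25 = 10
Step 5: 200 μL brought to 500 μL → factor 500/200 = 2.5
Overall dilution factor = 15 × 16 × 2.5 × 10 × 2.5 = 15000
Stock = 40.0 cells/mL × 15000 = 6.00 × 10^5 cells/mL

6.00 × 10^5 cells/mL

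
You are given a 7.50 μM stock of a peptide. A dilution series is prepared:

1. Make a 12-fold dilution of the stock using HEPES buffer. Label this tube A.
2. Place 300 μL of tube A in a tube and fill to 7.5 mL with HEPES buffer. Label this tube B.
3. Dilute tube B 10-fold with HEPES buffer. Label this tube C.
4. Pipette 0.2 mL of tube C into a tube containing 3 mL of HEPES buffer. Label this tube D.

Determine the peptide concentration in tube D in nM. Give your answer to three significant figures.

Step 1: 12-fold → factor 12
Step 2: 300 μL brought to 7.5 mL → factor 7500/300 = 25
Step 3: 10-fold → factor 10
Step 4: 0.2 mL + 3 mL = 3.2 mL total → factor 3.2/0.2 = 16
Overall dilution factor = 12 × 25 × 10 × 16 = 48000
Final = 7.50 μM / 48000 = 0.0001563 μM = 0.156 nM

0.156 nM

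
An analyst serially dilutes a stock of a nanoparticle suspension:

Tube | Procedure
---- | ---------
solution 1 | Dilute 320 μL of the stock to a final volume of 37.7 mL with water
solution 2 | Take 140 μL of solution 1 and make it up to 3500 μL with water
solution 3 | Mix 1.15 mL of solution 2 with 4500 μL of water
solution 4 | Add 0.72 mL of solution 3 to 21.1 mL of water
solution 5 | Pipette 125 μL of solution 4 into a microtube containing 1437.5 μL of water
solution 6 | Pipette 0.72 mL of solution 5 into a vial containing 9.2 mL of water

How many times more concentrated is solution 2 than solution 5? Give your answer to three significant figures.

Step 1: 320 μL brought to 37.7 mL → factor 37700/320 = 117.81
Step 2: 140 μL brought to 3500 μL → factor 3500/140 = 25
Step 3: 1.15 mL + 4500 μL = 5.65 mL total → factor 5.65/1.15 = 4.913
Step 4: 0.72 mL + 21.1 mL = 21.82 mL total → factor 21.82/0.72 = 30.306
Step 5: 125 μL + 1437.5 μL = 1562.5 μL total → factor 1562.5/125 = 12.5
Dilution factor to solution 2 = 2945.3; to solution 5 = 5.4817 × 10^6
[solution 2]/[solution 5] = (factor to solution 5)/(factor to solution 2) = 5.4817 × 10^6/2945.3 = 1.86 × 10^3

1.86 × 10^3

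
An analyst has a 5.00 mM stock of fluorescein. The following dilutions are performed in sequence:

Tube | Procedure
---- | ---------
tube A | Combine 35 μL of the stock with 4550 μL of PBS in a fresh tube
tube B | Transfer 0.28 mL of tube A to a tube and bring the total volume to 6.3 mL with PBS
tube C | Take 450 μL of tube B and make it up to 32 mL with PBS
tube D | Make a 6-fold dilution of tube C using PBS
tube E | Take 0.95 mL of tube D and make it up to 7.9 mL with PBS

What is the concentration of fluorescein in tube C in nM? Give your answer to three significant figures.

Step 1: 35 μL + 4550 μL = 4585 μL total → factor 4585/35 = 131
Step 2: 0.28 mL brought to 6.3 mL → factor 6.3/0.28 = 22.5
Step 3: 450 μL brought to 32 mL → factor 32000/450 = 71.111
Dilution factor through tube C = 131 × 22.5 × 71.111 = 2.096 × 10^5
[tube C] = 5.00 mM / 2.096 × 10^5 = 2.385 × 10^-5 mM = 23.9 nM

23.9 nM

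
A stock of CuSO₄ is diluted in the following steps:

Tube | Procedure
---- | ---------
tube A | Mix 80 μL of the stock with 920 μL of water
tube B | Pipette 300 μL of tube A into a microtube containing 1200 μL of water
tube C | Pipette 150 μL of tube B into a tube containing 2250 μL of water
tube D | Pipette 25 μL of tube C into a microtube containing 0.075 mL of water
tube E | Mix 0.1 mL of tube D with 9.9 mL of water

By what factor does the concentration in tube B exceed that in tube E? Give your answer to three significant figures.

6.40 × 10^3

Step 1: 80 μL + 920 μL = 1000 μL total → factor 1000/80 = 12.5
Step 2: 300 μL + 1200 μL = 1500 μL total → factor 1500/300 = 5
Step 3: 150 μL + 2250 μL = 2400 μL total → factor 2400/150 = 16
Step 4: 25 μL + 0.075 mL = 100 μL total → factor 100/25 = 4
Step 5: 0.1 mL + 9.9 mL = 10 mL total → factor 10/0.1 = 100
Dilution factor to tube B = 62.5; to tube E = 4 × 10^5
[tube B]/[tube E] = (factor to tube E)/(factor to tube B) = 4 × 10^5/62.5 = 6.40 × 10^3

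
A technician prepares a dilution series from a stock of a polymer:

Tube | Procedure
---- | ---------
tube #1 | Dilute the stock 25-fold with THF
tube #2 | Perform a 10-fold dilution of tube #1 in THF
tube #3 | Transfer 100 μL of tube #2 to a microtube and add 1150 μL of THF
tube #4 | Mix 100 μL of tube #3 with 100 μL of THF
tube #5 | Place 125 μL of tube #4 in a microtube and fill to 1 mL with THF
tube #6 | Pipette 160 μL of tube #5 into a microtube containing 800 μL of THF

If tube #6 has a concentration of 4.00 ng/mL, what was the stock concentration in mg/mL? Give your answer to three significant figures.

1.20 mg/mL

Step 1: 25-fold → factor 25
Step 2: 10-fold → factor 10
Step 3: 100 μL + 1150 μL = 1250 μL total → factor 1250/100 = 12.5
Step 4: 100 μL + 100 μL = 200 μL total → factor 200/100 = 2
Step 5: 125 μL brought to 1 mL → factor 1000/125 = 8
Step 6: 160 μL + 800 μL = 960 μL total → factor 960/160 = 6
Overall dilution factor = 25 × 10 × 12.5 × 2 × 8 × 6 = 3 × 10^5
Stock = 4.00 ng/mL × 3 × 10^5 = 1.200 × 10^6 ng/mL = 1.20 mg/mL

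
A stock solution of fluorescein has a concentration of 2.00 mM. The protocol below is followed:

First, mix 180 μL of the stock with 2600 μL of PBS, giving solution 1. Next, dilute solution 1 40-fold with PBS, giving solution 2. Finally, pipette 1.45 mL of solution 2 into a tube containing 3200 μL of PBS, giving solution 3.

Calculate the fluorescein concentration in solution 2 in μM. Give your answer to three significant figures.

Step 1: 180 μL + 2600 μL = 2780 μL total → factor 2780/180 = 15.444
Step 2: 40-fold → factor 40
Dilution factor through solution 2 = 15.444 × 40 = 617.78
[solution 2] = 2.00 mM / 617.78 = 0.003237 mM = 3.24 μM

3.24 μM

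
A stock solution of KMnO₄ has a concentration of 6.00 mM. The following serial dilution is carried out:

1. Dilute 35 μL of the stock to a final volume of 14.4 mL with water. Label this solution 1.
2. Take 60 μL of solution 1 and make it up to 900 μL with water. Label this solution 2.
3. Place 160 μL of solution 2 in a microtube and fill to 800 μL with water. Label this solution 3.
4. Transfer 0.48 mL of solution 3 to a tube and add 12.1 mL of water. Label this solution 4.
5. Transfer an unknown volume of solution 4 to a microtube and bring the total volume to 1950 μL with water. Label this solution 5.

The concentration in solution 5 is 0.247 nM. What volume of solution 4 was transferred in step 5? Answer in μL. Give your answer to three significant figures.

Step 1: 35 μL brought to 14.4 mL → factor 14400/35 = 411.43
Step 2: 60 μL brought to 900 μL → factor 900/60 = 15
Step 3: 160 μL brought to 800 μL → factor 800/160 = 5
Step 4: 0.48 mL + 12.1 mL = 12.58 mL total → factor 12.58/0.48 = 26.208
Step 5: v brought to 1950 μL → factor = 1950 μL/v
Product of known-step factors = 8.0871 × 10^5
Overall factor = 6.00 mM / (0.247 nM) = 2.4291 × 10^7
Step-5 factor = 2.4291 × 10^7 / 8.0871 × 10^5 = 30.037
v = 1950 μL / 30.037 = 64.9 μL

64.9 μL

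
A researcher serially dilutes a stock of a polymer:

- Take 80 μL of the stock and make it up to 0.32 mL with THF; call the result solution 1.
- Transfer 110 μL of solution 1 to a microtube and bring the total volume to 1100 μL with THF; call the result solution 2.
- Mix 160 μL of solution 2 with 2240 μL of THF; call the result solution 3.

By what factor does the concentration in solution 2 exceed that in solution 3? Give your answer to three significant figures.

Step 1: 80 μL brought to 0.32 mL → factor 320/80 = 4
Step 2: 110 μL brought to 1100 μL → factor 1100/110 = 10
Step 3: 160 μL + 2240 μL = 2400 μL total → factor 2400/160 = 15
Dilution factor to solution 2 = 40; to solution 3 = 600
[solution 2]/[solution 3] = (factor to solution 3)/(factor to solution 2) = 600/40 = 15.0

15.0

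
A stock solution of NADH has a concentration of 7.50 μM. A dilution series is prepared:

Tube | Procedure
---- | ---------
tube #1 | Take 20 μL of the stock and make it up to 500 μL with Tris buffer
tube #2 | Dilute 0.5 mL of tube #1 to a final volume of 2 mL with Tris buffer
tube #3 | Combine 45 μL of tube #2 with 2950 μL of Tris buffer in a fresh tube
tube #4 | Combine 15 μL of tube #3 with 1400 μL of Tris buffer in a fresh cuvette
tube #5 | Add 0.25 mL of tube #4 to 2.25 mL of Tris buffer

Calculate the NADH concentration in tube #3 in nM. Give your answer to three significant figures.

Step 1: 20 μL brought to 500 μL → factor 500/20 = 25
Step 2: 0.5 mL brought to 2 mL → factor 2/0.5 = 4
Step 3: 45 μL + 2950 μL = 2995 μL total → factor 2995/45 = 66.556
Dilution factor through tube #3 = 25 × 4 × 66.556 = 6655.6
[tube #3] = 7.50 μM / 6655.6 = 0.001127 μM = 1.13 nM

1.13 nM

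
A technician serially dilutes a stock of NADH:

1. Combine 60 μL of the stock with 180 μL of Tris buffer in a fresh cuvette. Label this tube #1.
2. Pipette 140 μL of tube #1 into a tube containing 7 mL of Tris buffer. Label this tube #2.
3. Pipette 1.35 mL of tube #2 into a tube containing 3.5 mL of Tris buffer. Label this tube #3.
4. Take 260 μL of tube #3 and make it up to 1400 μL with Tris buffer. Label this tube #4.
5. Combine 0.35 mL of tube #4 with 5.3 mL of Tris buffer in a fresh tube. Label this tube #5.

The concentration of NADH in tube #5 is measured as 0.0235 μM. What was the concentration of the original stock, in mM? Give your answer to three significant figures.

1.50 mM

Step 1: 60 μL + 180 μL = 240 μL total → factor 240/60 = 4
Step 2: 140 μL + 7 mL = 7140 μL total → factor 7140/140 = 51
Step 3: 1.35 mL + 3.5 mL = 4.85 mL total → factor 4.85/1.35 = 3.5926
Step 4: 260 μL brought to 1400 μL → factor 1400/260 = 5.3846
Step 5: 0.35 mL + 5.3 mL = 5.65 mL total → factor 5.65/0.35 = 16.143
Overall dilution factor = 4 × 51 × 3.5926 × 5.3846 × 16.143 = 63705
Stock = 0.0235 μM × 63705 = 1497 μM = 1.50 mM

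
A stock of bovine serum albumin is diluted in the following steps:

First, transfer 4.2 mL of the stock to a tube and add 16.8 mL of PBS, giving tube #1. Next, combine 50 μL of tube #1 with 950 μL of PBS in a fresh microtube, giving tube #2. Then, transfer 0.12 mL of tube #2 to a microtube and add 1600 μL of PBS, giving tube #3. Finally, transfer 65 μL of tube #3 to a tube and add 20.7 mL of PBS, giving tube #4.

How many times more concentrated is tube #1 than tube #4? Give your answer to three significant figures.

9.16 × 10^4

Step 1: 4.2 mL + 16.8 mL = 21 mL total → factor 21/4.2 = 5
Step 2: 50 μL + 950 μL = 1000 μL total → factor 1000/50 = 20
Step 3: 0.12 mL + 1600 μL = 1.72 mL total → factor 1.72/0.12 = 14.333
Step 4: 65 μL + 20.7 mL = 20765 μL total → factor 20765/65 = 319.46
Dilution factor to tube #1 = 5; to tube #4 = 4.5789 × 10^5
[tube #1]/[tube #4] = (factor to tube #4)/(factor to tube #1) = 4.5789 × 10^5/5 = 9.16 × 10^4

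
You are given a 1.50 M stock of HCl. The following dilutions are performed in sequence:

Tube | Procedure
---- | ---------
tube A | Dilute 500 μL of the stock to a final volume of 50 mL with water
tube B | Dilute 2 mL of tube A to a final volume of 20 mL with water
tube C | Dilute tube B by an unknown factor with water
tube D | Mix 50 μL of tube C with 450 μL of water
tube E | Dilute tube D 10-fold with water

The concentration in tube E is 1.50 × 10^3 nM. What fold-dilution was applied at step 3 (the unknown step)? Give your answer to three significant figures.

Step 1: 500 μL brought to 50 mL → factor 50000/500 = 100
Step 2: 2 mL brought to 20 mL → factor 20/2 = 10
Step 3: unknown factor x
Step 4: 50 μL + 450 μL = 500 μL total → factor 500/50 = 10
Step 5: 10-fold → factor 10
Product of known-step factors = 1 × 10^5
Overall factor = 1.50 M / (1.50 × 10^3 nM) = 1 × 10^6
x = 1 × 10^6 / 1 × 10^5 = 10.0

10.0-fold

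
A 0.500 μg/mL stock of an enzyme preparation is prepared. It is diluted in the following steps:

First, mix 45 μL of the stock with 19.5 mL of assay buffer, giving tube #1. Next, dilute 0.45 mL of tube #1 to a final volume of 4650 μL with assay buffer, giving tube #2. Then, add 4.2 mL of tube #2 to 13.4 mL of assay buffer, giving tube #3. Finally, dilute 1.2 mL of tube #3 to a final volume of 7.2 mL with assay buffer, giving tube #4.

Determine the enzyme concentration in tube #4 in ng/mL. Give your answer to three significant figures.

0.00443 ng/mL

Step 1: 45 μL + 19.5 mL = 19545 μL total → factor 19545/45 = 434.33
Step 2: 0.45 mL brought to 4650 μL → factor 4.65/0.45 = 10.333
Step 3: 4.2 mL + 13.4 mL = 17.6 mL total → factor 17.6/4.2 = 4.1905
Step 4: 1.2 mL brought to 7.2 mL → factor 7.2/1.2 = 6
Overall dilution factor = 434.33 × 10.333 × 4.1905 × 6 = 1.1284 × 10^5
Final = 0.500 μg/mL / 1.1284 × 10^5 = 4.431 × 10^-6 μg/mL = 0.00443 ng/mL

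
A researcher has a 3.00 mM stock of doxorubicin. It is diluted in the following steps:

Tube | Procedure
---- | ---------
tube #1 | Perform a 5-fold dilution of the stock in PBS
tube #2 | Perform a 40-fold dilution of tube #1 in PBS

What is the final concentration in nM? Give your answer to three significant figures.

Step 1: 5-fold → factor 5
Step 2: 40-fold → factor 40
Overall dilution factor = 5 × 40 = 200
Final = 3.00 mM / 200 = 0.01500 mM = 1.50 × 10^4 nM

1.50 × 10^4 nM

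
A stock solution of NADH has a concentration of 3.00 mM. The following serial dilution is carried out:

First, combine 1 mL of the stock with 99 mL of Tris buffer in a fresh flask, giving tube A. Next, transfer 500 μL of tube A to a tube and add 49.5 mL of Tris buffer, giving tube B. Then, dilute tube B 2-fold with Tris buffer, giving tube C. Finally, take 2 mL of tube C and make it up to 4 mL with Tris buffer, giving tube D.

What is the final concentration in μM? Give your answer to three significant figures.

0.0750 μM

Step 1: 1 mL + 99 mL = 100 mL total → factor 100/1 = 100
Step 2: 500 μL + 49.5 mL = 50000 μL total → factor 50000/500 = 100
Step 3: 2-fold → factor 2
Step 4: 2 mL brought to 4 mL → factor 4/2 = 2
Overall dilution factor = 100 × 100 × 2 × 2 = 40000
Final = 3.00 mM / 40000 = 7.500 × 10^-5 mM = 0.0750 μM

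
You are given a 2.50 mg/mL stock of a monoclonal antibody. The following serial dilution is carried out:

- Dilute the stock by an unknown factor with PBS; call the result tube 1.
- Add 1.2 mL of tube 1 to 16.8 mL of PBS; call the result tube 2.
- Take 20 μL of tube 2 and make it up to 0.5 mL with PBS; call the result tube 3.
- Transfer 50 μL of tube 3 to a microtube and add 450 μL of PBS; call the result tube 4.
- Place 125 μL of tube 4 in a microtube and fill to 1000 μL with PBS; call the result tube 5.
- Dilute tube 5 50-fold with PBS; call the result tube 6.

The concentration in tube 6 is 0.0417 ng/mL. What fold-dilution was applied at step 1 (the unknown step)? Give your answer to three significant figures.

Step 1: unknown factor x
Step 2: 1.2 mL + 16.8 mL = 18 mL total → factor 18/1.2 = 15
Step 3: 20 μL brought to 0.5 mL → factor 500/20 = 25
Step 4: 50 μL + 450 μL = 500 μL total → factor 500/50 = 10
Step 5: 125 μL brought to 1000 μL → factor 1000/125 = 8
Step 6: 50-fold → factor 50
Product of known-step factors = 1.5 × 10^6
Overall factor = 2.50 mg/mL / (0.0417 ng/mL) = 5.9952 × 10^7
x = 5.9952 × 10^7 / 1.5 × 10^6 = 40.0

40.0-fold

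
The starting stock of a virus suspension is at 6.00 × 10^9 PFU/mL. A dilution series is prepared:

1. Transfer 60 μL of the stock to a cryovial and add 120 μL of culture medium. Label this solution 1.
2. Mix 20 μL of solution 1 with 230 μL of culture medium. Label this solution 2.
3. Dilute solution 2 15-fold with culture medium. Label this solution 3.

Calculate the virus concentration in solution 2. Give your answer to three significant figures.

Step 1: 60 μL + 120 μL = 180 μL total → factor 180/60 = 3
Step 2: 20 μL + 230 μL = 250 μL total → factor 250/20 = 12.5
Dilution factor through solution 2 = 3 × 12.5 = 37.5
[solution 2] = 6.00 × 10^9 PFU/mL / 37.5 = 1.60 × 10^8 PFU/mL

1.60 × 10^8 PFU/mL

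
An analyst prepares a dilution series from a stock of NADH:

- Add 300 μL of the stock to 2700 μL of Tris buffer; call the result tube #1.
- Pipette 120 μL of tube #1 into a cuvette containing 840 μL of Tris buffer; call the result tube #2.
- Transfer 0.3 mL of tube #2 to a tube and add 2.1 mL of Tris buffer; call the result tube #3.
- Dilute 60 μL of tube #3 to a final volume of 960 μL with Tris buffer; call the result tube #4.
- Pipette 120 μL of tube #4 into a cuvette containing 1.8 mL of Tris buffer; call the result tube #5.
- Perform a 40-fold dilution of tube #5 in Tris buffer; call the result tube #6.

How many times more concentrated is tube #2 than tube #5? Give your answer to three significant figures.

Step 1: 300 μL + 2700 μL = 3000 μL total → factor 3000/300 = 10
Step 2: 120 μL + 840 μL = 960 μL total → factor 960/120 = 8
Step 3: 0.3 mL + 2.1 mL = 2.4 mL total → factor 2.4/0.3 = 8
Step 4: 60 μL brought to 960 μL → factor 960/60 = 16
Step 5: 120 μL + 1.8 mL = 1920 μL total → factor 1920/120 = 16
Dilution factor to tube #2 = 80; to tube #5 = 1.6384 × 10^5
[tube #2]/[tube #5] = (factor to tube #5)/(factor to tube #2) = 1.6384 × 10^5/80 = 2.05 × 10^3

2.05 × 10^3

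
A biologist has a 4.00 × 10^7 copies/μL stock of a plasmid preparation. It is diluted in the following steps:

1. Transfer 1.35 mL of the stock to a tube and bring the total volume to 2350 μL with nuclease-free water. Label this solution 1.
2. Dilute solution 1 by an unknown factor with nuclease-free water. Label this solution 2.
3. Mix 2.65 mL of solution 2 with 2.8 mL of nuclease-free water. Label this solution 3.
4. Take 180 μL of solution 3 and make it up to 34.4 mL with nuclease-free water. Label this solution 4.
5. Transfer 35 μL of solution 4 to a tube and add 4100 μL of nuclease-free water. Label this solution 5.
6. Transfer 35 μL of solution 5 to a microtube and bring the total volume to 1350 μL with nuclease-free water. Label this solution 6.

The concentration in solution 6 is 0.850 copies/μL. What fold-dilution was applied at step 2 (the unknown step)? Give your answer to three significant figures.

15.1-fold

Step 1: 1.35 mL brought to 2350 μL → factor 2.35/1.35 = 1.7407
Step 2: unknown factor x
Step 3: 2.65 mL + 2.8 mL = 5.45 mL total → factor 5.45/2.65 = 2.0566
Step 4: 180 μL brought to 34.4 mL → factor 34400/180 = 191.11
Step 5: 35 μL + 4100 μL = 4135 μL total → factor 4135/35 = 118.14
Step 6: 35 μL brought to 1350 μL → factor 1350/35 = 38.571
Product of known-step factors = 3.1178 × 10^6
Overall factor = 4.00 × 10^7 copies/μL / (0.850 copies/μL) = 4.7059 × 10^7
x = 4.7059 × 10^7 / 3.1178 × 10^6 = 15.1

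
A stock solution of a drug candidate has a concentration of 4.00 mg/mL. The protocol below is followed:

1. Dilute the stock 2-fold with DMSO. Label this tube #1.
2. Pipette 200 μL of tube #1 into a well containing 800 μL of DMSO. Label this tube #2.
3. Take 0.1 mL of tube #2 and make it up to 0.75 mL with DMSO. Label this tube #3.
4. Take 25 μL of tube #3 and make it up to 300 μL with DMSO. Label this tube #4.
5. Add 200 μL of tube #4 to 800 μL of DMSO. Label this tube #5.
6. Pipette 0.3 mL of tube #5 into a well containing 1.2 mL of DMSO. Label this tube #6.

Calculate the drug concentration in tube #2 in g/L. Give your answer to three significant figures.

0.400 g/L

Step 1: 2-fold → factor 2
Step 2: 200 μL + 800 μL = 1000 μL total → factor 1000/200 = 5
Dilution factor through tube #2 = 2 × 5 = 10
[tube #2] = 4.00 mg/mL / 10 = 0.4000 mg/mL = 0.400 g/L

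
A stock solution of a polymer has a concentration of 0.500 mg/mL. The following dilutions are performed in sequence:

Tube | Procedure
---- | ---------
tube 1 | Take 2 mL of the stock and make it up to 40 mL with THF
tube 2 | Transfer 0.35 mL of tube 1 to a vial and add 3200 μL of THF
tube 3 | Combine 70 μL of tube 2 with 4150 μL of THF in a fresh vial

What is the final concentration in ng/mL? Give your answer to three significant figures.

Step 1: 2 mL brought to 40 mL → factor 40/2 = 20
Step 2: 0.35 mL + 3200 μL = 3.55 mL total → factor 3.55/0.35 = 10.143
Step 3: 70 μL + 4150 μL = 4220 μL total → factor 4220/70 = 60.286
Overall dilution factor = 20 × 10.143 × 60.286 = 12229
Final = 0.500 mg/mL / 12229 = 4.089 × 10^-5 mg/mL = 40.9 ng/mL

40.9 ng/mL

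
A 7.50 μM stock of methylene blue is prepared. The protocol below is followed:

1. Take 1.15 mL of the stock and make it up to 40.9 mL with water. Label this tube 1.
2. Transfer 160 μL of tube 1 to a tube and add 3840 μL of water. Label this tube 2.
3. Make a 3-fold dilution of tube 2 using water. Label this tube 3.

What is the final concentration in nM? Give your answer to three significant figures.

2.81 nM

Step 1: 1.15 mL brought to 40.9 mL → factor 40.9/1.15 = 35.565
Step 2: 160 μL + 3840 μL = 4000 μL total → factor 4000/160 = 25
Step 3: 3-fold → factor 3
Overall dilution factor = 35.565 × 25 × 3 = 2667.4
Final = 7.50 μM / 2667.4 = 0.002812 μM = 2.81 nM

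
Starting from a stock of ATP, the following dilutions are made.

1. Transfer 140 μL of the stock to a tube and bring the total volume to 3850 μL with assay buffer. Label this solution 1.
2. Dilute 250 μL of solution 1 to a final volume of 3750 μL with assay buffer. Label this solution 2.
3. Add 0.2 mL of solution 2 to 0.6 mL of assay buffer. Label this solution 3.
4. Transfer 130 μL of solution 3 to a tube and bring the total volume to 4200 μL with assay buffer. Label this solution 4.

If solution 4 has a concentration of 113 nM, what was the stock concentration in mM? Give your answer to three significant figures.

6.02 mM

Step 1: 140 μL brought to 3850 μL → factor 3850/140 = 27.5
Step 2: 250 μL brought to 3750 μL → factor 3750/250 = 15
Step 3: 0.2 mL + 0.6 mL = 0.8 mL total → factor 0.8/0.2 = 4
Step 4: 130 μL brought to 4200 μL → factor 4200/130 = 32.308
Overall dilution factor = 27.5 × 15 × 4 × 32.308 = 53308
Stock = 113 nM × 53308 = 6.024 × 10^6 nM = 6.02 mM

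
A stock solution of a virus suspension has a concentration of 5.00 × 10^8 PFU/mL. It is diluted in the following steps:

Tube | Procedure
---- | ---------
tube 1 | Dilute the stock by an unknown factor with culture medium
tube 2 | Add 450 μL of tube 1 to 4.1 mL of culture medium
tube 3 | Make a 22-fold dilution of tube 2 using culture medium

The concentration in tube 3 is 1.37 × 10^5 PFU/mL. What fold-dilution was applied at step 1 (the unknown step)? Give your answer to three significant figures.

Step 1: unknown factor x
Step 2: 450 μL + 4.1 mL = 4550 μL total → factor 4550/450 = 10.111
Step 3: 22-fold → factor 22
Product of known-step factors = 222.44
Overall factor = 5.00 × 10^8 PFU/mL / (1.37 × 10^5 PFU/mL) = 3649.6
x = 3649.6 / 222.44 = 16.4

16.4-fold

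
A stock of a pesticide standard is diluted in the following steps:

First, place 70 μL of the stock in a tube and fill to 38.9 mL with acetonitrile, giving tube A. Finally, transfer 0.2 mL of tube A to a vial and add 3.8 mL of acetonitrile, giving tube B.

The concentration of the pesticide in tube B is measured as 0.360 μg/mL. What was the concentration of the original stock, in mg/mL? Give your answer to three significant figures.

Step 1: 70 μL brought to 38.9 mL → factor 38900/70 = 555.71
Step 2: 0.2 mL + 3.8 mL = 4 mL total → factor 4/0.2 = 20
Overall dilution factor = 555.71 × 20 = 11114
Stock = 0.360 μg/mL × 11114 = 4001 μg/mL = 4.00 mg/mL

4.00 mg/mL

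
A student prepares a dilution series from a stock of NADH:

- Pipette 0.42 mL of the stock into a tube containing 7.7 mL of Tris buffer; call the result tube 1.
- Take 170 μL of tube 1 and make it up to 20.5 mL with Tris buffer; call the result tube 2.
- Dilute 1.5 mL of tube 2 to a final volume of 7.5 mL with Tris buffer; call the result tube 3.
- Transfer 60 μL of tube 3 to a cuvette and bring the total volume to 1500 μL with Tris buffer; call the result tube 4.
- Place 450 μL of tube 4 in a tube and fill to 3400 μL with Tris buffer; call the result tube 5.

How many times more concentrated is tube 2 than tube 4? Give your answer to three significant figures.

125

Step 1: 0.42 mL + 7.7 mL = 8.12 mL total → factor 8.12/0.42 = 19.333
Step 2: 170 μL brought to 20.5 mL → factor 20500/170 = 120.59
Step 3: 1.5 mL brought to 7.5 mL → factor 7.5/1.5 = 5
Step 4: 60 μL brought to 1500 μL → factor 1500/60 = 25
Dilution factor to tube 2 = 2331.4; to tube 4 = 2.9142 × 10^5
[tube 2]/[tube 4] = (factor to tube 4)/(factor to tube 2) = 2.9142 × 10^5/2331.4 = 125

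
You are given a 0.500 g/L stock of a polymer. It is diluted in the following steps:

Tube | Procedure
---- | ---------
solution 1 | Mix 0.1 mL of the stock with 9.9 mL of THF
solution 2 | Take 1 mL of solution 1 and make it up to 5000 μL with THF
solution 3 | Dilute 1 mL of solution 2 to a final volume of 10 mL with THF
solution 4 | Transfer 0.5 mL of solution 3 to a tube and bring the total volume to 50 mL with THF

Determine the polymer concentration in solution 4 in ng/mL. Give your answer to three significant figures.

Step 1: 0.1 mL + 9.9 mL = 10 mL total → factor 10/0.1 = 100
Step 2: 1 mL brought to 5000 μL → factor 5/1 = 5
Step 3: 1 mL brought to 10 mL → factor 10/1 = 10
Step 4: 0.5 mL brought to 50 mL → factor 50/0.5 = 100
Overall dilution factor = 100 × 5 × 10 × 100 = 5 × 10^5
Final = 0.500 g/L / 5 × 10^5 = 1.000 × 10^-6 g/L = 1.00 ng/mL

1.00 ng/mL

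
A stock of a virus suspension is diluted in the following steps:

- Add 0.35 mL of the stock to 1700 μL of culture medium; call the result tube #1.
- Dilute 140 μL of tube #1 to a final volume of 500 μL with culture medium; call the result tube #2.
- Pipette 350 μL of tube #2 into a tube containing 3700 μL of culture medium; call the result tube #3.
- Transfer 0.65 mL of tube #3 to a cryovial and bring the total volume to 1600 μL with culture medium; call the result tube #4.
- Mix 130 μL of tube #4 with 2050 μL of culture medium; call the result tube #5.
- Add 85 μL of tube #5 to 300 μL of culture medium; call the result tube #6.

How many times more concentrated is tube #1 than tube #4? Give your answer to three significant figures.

102

Step 1: 0.35 mL + 1700 μL = 2.05 mL total → factor 2.05/0.35 = 5.8571
Step 2: 140 μL brought to 500 μL → factor 500/140 = 3.5714
Step 3: 350 μL + 3700 μL = 4050 μL total → factor 4050/350 = 11.571
Step 4: 0.65 mL brought to 1600 μL → factor 1.6/0.65 = 2.4615
Dilution factor to tube #1 = 5.8571; to tube #4 = 595.83
[tube #1]/[tube #4] = (factor to tube #4)/(factor to tube #1) = 595.83/5.8571 = 102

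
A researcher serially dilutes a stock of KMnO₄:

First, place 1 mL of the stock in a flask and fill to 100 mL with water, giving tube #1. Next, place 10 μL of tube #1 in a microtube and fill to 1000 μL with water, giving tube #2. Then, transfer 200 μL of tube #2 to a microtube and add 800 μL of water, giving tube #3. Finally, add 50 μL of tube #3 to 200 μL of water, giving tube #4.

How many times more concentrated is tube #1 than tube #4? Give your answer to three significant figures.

Step 1: 1 mL brought to 100 mL → factor 100/1 = 100
Step 2: 10 μL brought to 1000 μL → factor 1000/10 = 100
Step 3: 200 μL + 800 μL = 1000 μL total → factor 1000/200 = 5
Step 4: 50 μL + 200 μL = 250 μL total → factor 250/50 = 5
Dilution factor to tube #1 = 100; to tube #4 = 2.5 × 10^5
[tube #1]/[tube #4] = (factor to tube #4)/(factor to tube #1) = 2.5 × 10^5/100 = 2.50 × 10^3

2.50 × 10^3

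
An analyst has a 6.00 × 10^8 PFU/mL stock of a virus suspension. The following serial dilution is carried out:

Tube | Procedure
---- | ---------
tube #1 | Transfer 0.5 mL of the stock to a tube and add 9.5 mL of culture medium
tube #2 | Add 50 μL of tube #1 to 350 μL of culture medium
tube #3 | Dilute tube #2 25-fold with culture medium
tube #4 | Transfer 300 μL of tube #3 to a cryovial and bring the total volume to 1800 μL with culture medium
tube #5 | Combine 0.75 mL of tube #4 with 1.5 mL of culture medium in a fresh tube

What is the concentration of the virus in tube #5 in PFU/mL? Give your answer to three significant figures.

8.33 × 10^3 PFU/mL

Step 1: 0.5 mL + 9.5 mL = 10 mL total → factor 10/0.5 = 20
Step 2: 50 μL + 350 μL = 400 μL total → factor 400/50 = 8
Step 3: 25-fold → factor 25
Step 4: 300 μL brought to 1800 μL → factor 1800/300 = 6
Step 5: 0.75 mL + 1.5 mL = 2.25 mL total → factor 2.25/0.75 = 3
Overall dilution factor = 20 × 8 × 25 × 6 × 3 = 72000
Final = 6.00 × 10^8 PFU/mL / 72000 = 8.33 × 10^3 PFU/mL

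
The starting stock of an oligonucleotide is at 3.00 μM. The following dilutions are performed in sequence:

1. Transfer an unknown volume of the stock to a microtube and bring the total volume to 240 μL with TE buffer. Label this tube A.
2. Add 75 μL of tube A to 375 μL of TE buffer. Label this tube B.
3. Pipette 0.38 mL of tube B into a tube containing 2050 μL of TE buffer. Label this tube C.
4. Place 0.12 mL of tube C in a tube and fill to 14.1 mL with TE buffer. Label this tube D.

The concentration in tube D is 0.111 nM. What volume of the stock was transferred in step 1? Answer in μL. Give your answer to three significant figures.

40.0 μL

Step 1: v brought to 240 μL → factor = 240 μL/v
Step 2: 75 μL + 375 μL = 450 μL total → factor 450/75 = 6
Step 3: 0.38 mL + 2050 μL = 2.43 mL total → factor 2.43/0.38 = 6.3947
Step 4: 0.12 mL brought to 14.1 mL → factor 14.1/0.12 = 117.5
Product of known-step factors = 4508.3
Overall factor = 3.00 μM / (0.111 nM) = 27027
Step-1 factor = 27027 / 4508.3 = 5.995
v = 240 μL / 5.995 = 40.0 μL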